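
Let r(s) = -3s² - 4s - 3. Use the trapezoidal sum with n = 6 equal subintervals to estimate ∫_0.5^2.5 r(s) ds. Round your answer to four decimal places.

-33.6111

Δs = (2.5 − 0.5)/6 = 1/3.
r(0.5) = -5.75, r(5/6) = -101/12, r(7/6) = -11.75, r(1.5) = -15.75, r(11/6) = -245/12, r(13/6) = -25.75, r(2.5) = -31.75.
T_6 = (Δs/2)·[r(s_0) + 2r(s_1) + ... + 2r(s_{5}) + r(s_6)].
Sum ≈ -33.6111.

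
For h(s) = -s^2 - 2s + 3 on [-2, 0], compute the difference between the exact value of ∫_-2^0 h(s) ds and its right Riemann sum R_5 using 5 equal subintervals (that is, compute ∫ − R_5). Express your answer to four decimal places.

Exact integral: ∫_-2^0 h(s) ds ≈ 7.333333.
R_5 = 7.28.
Error ≈ 7.333333 − 7.28 ≈ 0.0533.

0.0533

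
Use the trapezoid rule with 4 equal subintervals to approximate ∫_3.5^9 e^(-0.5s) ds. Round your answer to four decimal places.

Δs = (9 − 3.5)/4 = 1.375.
f(3.5) ≈ 0.1738, f(4.875) ≈ 0.0874, f(6.25) ≈ 0.0439, f(7.625) ≈ 0.0221, f(9) ≈ 0.0111.
T_4 = (Δs/2)·[f(s_0) + 2f(s_1) + 2f(s_2) + 2f(s_3) + f(s_4)].
Sum ≈ 0.3380.

0.3380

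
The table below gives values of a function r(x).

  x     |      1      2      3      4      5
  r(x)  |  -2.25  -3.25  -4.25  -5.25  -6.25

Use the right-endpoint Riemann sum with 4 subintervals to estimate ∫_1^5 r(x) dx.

Δx = 1.
Sum = 1·[(-3.25) + (-4.25) + (-5.25) + (-6.25)] = -19.

-19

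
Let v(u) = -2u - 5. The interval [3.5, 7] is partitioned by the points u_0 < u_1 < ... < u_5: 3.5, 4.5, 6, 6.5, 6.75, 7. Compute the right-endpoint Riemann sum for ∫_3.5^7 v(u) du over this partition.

Subinterval widths: 1, 1.5, 0.5, 0.25, 0.25.
Right endpoints: 4.5, 6, 6.5, 6.75, 7.
v(4.5) = -14, v(6) = -17, v(6.5) = -18, v(6.75) = -18.5, v(7) = -19.
Sum = Σ Δu_i · v(u_i).
Sum = -57.875.

-57.875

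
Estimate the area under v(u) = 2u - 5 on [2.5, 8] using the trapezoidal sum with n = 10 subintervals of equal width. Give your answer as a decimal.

30.25

Δu = (8 − 2.5)/10 = 0.55.
v(2.5) = 0, v(3.05) = 1.1, v(3.6) = 2.2, v(4.15) = 3.3, v(4.7) = 4.4, v(5.25) = 5.5, v(5.8) = 6.6, v(6.35) = 7.7, v(6.9) = 8.8, v(7.45) = 9.9, v(8) = 11.
T_10 = (Δu/2)·[v(u_0) + 2v(u_1) + ... + 2v(u_{9}) + v(u_10)].
Sum = 30.25.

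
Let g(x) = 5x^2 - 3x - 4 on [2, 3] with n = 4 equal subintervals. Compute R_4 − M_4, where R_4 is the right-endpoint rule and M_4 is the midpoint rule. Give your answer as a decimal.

2.828125

R_4 = 22.96875.
M_4 = 20.140625.
R_4 − M_4 = 2.828125.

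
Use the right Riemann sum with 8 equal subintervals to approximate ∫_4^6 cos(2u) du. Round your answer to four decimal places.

-0.6233

Δu = (6 − 4)/8 = 0.25.
Right endpoints: 4.25, 4.5, 4.75, 5, 5.25, 5.5, 5.75, 6.
f(4.25) ≈ -0.6020, f(4.5) ≈ -0.9111, f(4.75) ≈ -0.9972, f(5) ≈ -0.8391, f(5.25) ≈ -0.4755, f(5.5) ≈ 0.0044, f(5.75) ≈ 0.4833, f(6) ≈ 0.8439.
Sum = Δu · [f(4.25) + f(4.5) + f(4.75) + ...].
Sum ≈ -0.6233.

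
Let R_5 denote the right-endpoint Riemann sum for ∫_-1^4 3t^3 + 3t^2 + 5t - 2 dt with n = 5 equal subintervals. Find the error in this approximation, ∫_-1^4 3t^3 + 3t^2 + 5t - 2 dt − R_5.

-146.25

Exact integral: ∫_-1^4 f(t) dt = 283.75.
R_5 = 430.
Error = 283.75 − 430 = -146.25.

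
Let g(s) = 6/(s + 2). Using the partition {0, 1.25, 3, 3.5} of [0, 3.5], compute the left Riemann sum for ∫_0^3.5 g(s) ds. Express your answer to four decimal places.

Subinterval widths: 1.25, 1.75, 0.5.
Left endpoints: 0, 1.25, 3.
g(0) = 3, g(1.25) = 24/13, g(3) = 1.2.
Sum = Σ Δs_i · g(s_i).
Sum ≈ 7.5808.

7.5808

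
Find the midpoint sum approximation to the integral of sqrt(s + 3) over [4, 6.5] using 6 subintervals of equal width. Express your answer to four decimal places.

7.1740

Δs = (6.5 − 4)/6 = 5/12.
Midpoints: 101/24, 4.625, 121/24, 131/24, 5.875, 151/24.
f(101/24) ≈ 2.6848, f(4.625) ≈ 2.7613, f(121/24) ≈ 2.8358, f(131/24) ≈ 2.9083, f(5.875) ≈ 2.9791, f(151/24) ≈ 3.0482.
Sum = Δs · [f(101/24) + f(4.625) + f(121/24) + ...].
Sum ≈ 7.1740.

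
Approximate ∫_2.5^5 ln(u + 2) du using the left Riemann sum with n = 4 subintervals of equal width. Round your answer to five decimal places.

4.21237

Δu = (5 − 2.5)/4 = 0.625.
Left endpoints: 2.5, 3.125, 3.75, 4.375.
f(2.5) ≈ 1.50408, f(3.125) ≈ 1.63413, f(3.75) ≈ 1.74920, f(4.375) ≈ 1.85238.
Sum = Δu · [f(2.5) + f(3.125) + f(3.75) + f(4.375)].
Sum ≈ 4.21237.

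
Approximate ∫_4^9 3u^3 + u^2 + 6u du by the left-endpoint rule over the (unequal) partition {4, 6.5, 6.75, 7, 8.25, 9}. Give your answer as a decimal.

Subinterval widths: 2.5, 0.25, 0.25, 1.25, 0.75.
Left endpoints: 4, 6.5, 6.75, 7, 8.25.
f(4) = 232, f(6.5) = 905.125, f(6.75) = 1008.703125, f(7) = 1120, f(8.25) = 1802.109375.
Sum = Σ Δu_i · f(u_i).
Sum = 3810.0390625.

3810.0390625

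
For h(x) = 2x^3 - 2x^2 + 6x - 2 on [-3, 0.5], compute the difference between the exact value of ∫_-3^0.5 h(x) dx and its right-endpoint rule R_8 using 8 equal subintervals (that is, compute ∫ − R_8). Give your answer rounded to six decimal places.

-19.228353

Exact integral: ∫_-3^0.5 h(x) dx ≈ -91.80208333.
R_8 ≈ -72.57373047.
Error ≈ -91.80208333 − (-72.57373047) ≈ -19.228353.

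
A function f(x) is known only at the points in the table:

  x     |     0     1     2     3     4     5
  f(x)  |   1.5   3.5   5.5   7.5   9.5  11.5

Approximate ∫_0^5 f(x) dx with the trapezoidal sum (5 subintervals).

32.5

Δx = 1.
T_5 = (1/2)·[1.5 + 2·3.5 + 2·5.5 + 2·7.5 + 2·9.5 + 11.5] = 32.5.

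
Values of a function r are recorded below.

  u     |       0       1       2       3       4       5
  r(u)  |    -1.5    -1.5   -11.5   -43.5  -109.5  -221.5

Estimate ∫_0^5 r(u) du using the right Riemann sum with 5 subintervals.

-387.5

Δu = 1.
Sum = 1·[(-1.5) + (-11.5) + (-43.5) + (-109.5) + (-221.5)] = -387.5.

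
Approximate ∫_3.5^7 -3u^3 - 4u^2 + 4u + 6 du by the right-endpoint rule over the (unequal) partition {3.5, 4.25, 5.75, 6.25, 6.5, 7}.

-2484.58203125

Subinterval widths: 0.75, 1.5, 0.5, 0.25, 0.5.
Right endpoints: 4.25, 5.75, 6.25, 6.5, 7.
f(4.25) = -279.546875, f(5.75) = -673.578125, f(6.25) = -857.671875, f(6.5) = -960.875, f(7) = -1191.
Sum = Σ Δu_i · f(u_i).
Sum = -2484.58203125.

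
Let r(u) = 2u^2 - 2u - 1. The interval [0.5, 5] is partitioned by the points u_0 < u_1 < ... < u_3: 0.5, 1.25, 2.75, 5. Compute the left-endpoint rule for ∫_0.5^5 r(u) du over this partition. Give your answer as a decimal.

17.71875

Subinterval widths: 0.75, 1.5, 2.25.
Left endpoints: 0.5, 1.25, 2.75.
r(0.5) = -1.5, r(1.25) = -0.375, r(2.75) = 8.625.
Sum = Σ Δu_i · r(u_i).
Sum = 17.71875.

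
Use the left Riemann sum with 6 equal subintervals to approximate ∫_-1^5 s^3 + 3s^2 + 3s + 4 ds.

Δs = (5 − (-1))/6 = 1.
Left endpoints: -1, 0, 1, 2, 3, 4.
f(-1) = 3, f(0) = 4, f(1) = 11, f(2) = 30, f(3) = 67, f(4) = 128.
Sum = Δs · [f(-1) + f(0) + f(1) + ...].
Sum = 243.

243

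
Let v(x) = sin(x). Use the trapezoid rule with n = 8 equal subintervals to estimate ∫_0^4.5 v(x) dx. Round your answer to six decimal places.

Δx = (4.5 − 0)/8 = 0.5625.
v(0) ≈ 0.000000, v(0.5625) ≈ 0.533303, v(1.125) ≈ 0.902268, v(1.6875) ≈ 0.993198, v(2.25) ≈ 0.778073, v(2.8125) ≈ 0.323185, v(3.375) ≈ -0.231294, v(3.9375) ≈ -0.714499, v(4.5) ≈ -0.977530.
T_8 = (Δx/2)·[v(x_0) + 2v(x_1) + ... + 2v(x_{7}) + v(x_8)].
Sum ≈ 1.178701.

1.178701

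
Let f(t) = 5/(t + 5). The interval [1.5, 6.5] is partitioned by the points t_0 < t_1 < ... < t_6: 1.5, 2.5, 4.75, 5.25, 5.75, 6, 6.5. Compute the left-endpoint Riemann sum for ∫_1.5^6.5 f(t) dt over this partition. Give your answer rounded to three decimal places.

3.113

Subinterval widths: 1, 2.25, 0.5, 0.5, 0.25, 0.5.
Left endpoints: 1.5, 2.5, 4.75, 5.25, 5.75, 6.
f(1.5) = 10/13, f(2.5) = 2/3, f(4.75) = 20/39, f(5.25) = 20/41, f(5.75) = 20/43, f(6) = 5/11.
Sum = Σ Δt_i · f(t_i).
Sum ≈ 3.113.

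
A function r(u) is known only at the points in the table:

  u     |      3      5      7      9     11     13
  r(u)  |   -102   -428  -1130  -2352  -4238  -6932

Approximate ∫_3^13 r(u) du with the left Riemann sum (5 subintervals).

-16500

Δu = 2.
Sum = 2·[(-102) + (-428) + (-1130) + (-2352) + (-4238)] = -16500.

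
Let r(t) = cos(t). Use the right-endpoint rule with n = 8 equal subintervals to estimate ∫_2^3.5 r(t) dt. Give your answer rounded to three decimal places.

Δt = (3.5 − 2)/8 = 0.1875.
Right endpoints: 2.1875, 2.375, 2.5625, 2.75, 2.9375, 3.125, 3.3125, 3.5.
r(2.1875) ≈ -0.578, r(2.375) ≈ -0.720, r(2.5625) ≈ -0.837, r(2.75) ≈ -0.924, r(2.9375) ≈ -0.979, r(3.125) ≈ -1.000, r(3.3125) ≈ -0.985, r(3.5) ≈ -0.936.
Sum = Δt · [r(2.1875) + r(2.375) + r(2.5625) + ...].
Sum ≈ -1.305.

-1.305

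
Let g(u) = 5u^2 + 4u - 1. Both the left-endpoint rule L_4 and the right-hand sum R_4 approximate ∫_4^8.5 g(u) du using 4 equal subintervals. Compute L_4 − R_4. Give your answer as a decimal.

-336.65625

L_4 = 861.29296875.
R_4 = 1197.94921875.
L_4 − R_4 = -336.65625.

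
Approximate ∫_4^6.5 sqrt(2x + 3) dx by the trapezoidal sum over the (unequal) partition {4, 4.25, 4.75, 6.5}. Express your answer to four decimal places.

9.1637

Subinterval widths: 0.25, 0.5, 1.75.
f(4) ≈ 3.3166, f(4.25) ≈ 3.3912, f(4.75) ≈ 3.5355, f(6.5) ≈ 4.0000.
On each subinterval the trapezoid contributes (Δx_i/2)·[f(x_{i-1}) + f(x_i)].
Sum ≈ 9.1637.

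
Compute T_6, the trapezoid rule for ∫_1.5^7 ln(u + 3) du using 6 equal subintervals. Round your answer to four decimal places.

Δu = (7 − 1.5)/6 = 11/12.
f(1.5) ≈ 1.5041, f(29/12) ≈ 1.6895, f(10/3) ≈ 1.8458, f(4.25) ≈ 1.9810, f(31/6) ≈ 2.1001, f(73/12) ≈ 2.2064, f(7) ≈ 2.3026.
T_6 = (Δu/2)·[f(u_0) + 2f(u_1) + ... + 2f(u_{5}) + f(u_6)].
Sum ≈ 10.7490.

10.7490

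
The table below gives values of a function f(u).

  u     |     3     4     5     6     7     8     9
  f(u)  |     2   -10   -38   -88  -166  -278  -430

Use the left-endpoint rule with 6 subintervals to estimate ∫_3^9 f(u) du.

Δu = 1.
Sum = 1·[2 + (-10) + (-38) + (-88) + (-166) + (-278)] = -578.

-578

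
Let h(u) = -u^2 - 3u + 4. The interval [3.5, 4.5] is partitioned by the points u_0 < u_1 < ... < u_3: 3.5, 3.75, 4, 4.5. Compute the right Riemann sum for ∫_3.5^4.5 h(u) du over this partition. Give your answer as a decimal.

Subinterval widths: 0.25, 0.25, 0.5.
Right endpoints: 3.75, 4, 4.5.
h(3.75) = -21.3125, h(4) = -24, h(4.5) = -29.75.
Sum = Σ Δu_i · h(u_i).
Sum = -26.203125.

-26.203125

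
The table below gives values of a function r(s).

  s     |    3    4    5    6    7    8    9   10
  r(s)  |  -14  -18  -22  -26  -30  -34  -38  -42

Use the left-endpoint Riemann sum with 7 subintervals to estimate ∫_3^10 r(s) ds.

Δs = 1.
Sum = 1·[(-14) + (-18) + (-22) + (-26) + (-30) + (-34) + (-38)] = -182.

-182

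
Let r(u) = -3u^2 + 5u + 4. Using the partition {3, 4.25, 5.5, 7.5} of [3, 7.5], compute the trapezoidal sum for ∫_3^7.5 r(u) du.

-264.703125

Subinterval widths: 1.25, 1.25, 2.
r(3) = -8, r(4.25) = -28.9375, r(5.5) = -59.25, r(7.5) = -127.25.
On each subinterval the trapezoid contributes (Δu_i/2)·[r(u_{i-1}) + r(u_i)].
Sum = -264.703125.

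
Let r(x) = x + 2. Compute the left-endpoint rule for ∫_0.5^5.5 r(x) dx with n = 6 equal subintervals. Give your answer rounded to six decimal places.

22.916667

Δx = (5.5 − 0.5)/6 = 5/6.
Left endpoints: 0.5, 4/3, 13/6, 3, 23/6, 14/3.
r(0.5) = 2.5, r(4/3) = 10/3, r(13/6) = 25/6, r(3) = 5, r(23/6) = 35/6, r(14/3) = 20/3.
Sum = Δx · [r(0.5) + r(4/3) + r(13/6) + ...].
Sum ≈ 22.916667.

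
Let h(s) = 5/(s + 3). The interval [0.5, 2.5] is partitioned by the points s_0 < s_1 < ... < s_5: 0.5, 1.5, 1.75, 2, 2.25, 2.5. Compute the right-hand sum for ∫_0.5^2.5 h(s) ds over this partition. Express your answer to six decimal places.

2.089637

Subinterval widths: 1, 0.25, 0.25, 0.25, 0.25.
Right endpoints: 1.5, 1.75, 2, 2.25, 2.5.
h(1.5) = 10/9, h(1.75) = 20/19, h(2) = 1, h(2.25) = 20/21, h(2.5) = 10/11.
Sum = Σ Δs_i · h(s_i).
Sum ≈ 2.089637.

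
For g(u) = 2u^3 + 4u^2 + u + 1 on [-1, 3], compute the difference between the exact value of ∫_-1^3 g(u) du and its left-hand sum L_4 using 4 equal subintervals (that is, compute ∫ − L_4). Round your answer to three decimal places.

39.333

Exact integral: ∫_-1^3 g(u) du ≈ 85.33333.
L_4 = 46.
Error ≈ 85.33333 − 46 ≈ 39.333.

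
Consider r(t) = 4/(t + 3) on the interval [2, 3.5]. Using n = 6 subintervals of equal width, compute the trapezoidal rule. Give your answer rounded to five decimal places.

1.04980

Δt = (3.5 − 2)/6 = 0.25.
r(2) = 0.8, r(2.25) = 16/21, r(2.5) = 8/11, r(2.75) = 16/23, r(3) = 2/3, r(3.25) = 0.64, r(3.5) = 8/13.
T_6 = (Δt/2)·[r(t_0) + 2r(t_1) + ... + 2r(t_{5}) + r(t_6)].
Sum ≈ 1.04980.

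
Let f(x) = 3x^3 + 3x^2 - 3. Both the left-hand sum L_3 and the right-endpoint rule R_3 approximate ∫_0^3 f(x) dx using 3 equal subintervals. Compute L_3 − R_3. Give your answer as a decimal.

L_3 = 33.
R_3 = 141.
L_3 − R_3 = -108.

-108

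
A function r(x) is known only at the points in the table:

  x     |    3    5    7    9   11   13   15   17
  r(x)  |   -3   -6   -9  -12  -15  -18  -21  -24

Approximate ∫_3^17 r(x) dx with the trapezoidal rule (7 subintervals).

-189

Δx = 2.
T_7 = (2/2)·[(-3) + 2·(-6) + 2·(-9) + 2·(-12) + 2·(-15) + 2·(-18) + 2·(-21) + (-24)] = -189.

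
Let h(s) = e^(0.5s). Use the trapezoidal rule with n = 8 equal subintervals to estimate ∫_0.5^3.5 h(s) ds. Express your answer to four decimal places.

8.9673

Δs = (3.5 − 0.5)/8 = 0.375.
h(0.5) ≈ 1.2840, h(0.875) ≈ 1.5488, h(1.25) ≈ 1.8682, h(1.625) ≈ 2.2535, h(2) ≈ 2.7183, h(2.375) ≈ 3.2789, h(2.75) ≈ 3.9551, h(3.125) ≈ 4.7707, h(3.5) ≈ 5.7546.
T_8 = (Δs/2)·[h(s_0) + 2h(s_1) + ... + 2h(s_{7}) + h(s_8)].
Sum ≈ 8.9673.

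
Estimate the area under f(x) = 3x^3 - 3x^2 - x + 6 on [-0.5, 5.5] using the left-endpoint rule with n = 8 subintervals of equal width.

Δx = (5.5 − (-0.5))/8 = 0.75.
Left endpoints: -0.5, 0.25, 1, 1.75, 2.5, 3.25, 4, 4.75.
f(-0.5) = 5.375, f(0.25) = 5.609375, f(1) = 5, f(1.75) = 11.140625, f(2.5) = 31.625, f(3.25) = 74.046875, f(4) = 146, f(4.75) = 255.078125.
Sum = Δx · [f(-0.5) + f(0.25) + f(1) + ...].
Sum = 400.40625.

400.40625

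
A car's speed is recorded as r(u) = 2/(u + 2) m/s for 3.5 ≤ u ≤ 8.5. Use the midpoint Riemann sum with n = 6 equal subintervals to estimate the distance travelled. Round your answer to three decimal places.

Δu = (8.5 − 3.5)/6 = 5/6.
Midpoints: 47/12, 4.75, 67/12, 77/12, 7.25, 97/12.
r(47/12) = 24/71, r(4.75) = 8/27, r(67/12) = 24/91, r(77/12) = 24/101, r(7.25) = 8/37, r(97/12) = 24/121.
Sum = Δu · [r(47/12) + r(4.75) + r(67/12) + ...].
Sum ≈ 1.292.

1.292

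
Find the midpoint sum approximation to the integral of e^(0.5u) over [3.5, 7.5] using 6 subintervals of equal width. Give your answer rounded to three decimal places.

Δu = (7.5 − 3.5)/6 = 2/3.
Midpoints: 23/6, 4.5, 31/6, 35/6, 6.5, 43/6.
f(23/6) ≈ 6.798, f(4.5) ≈ 9.488, f(31/6) ≈ 13.241, f(35/6) ≈ 18.480, f(6.5) ≈ 25.790, f(43/6) ≈ 35.993.
Sum = Δu · [f(23/6) + f(4.5) + f(31/6) + ...].
Sum ≈ 73.194.

73.194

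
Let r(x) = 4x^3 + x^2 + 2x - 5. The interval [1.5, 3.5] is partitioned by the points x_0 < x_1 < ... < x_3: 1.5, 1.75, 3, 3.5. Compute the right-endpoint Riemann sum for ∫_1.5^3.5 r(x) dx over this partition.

Subinterval widths: 0.25, 1.25, 0.5.
Right endpoints: 1.75, 3, 3.5.
r(1.75) = 23, r(3) = 118, r(3.5) = 185.75.
Sum = Σ Δx_i · r(x_i).
Sum = 246.125.

246.125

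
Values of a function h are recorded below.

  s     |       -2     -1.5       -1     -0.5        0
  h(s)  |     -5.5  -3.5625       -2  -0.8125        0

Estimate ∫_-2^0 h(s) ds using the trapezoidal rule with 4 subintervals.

-4.5625

Δs = 0.5.
T_4 = (0.5/2)·[(-5.5) + 2·(-3.5625) + 2·(-2) + 2·(-0.8125) + 0] = -4.5625.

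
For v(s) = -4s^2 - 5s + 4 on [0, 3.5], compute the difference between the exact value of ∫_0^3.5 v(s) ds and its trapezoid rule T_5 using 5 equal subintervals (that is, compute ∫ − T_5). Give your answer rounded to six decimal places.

Exact integral: ∫_0^3.5 v(s) ds ≈ -73.79166667.
T_5 = -74.935.
Error ≈ -73.79166667 − (-74.935) ≈ 1.143333.

1.143333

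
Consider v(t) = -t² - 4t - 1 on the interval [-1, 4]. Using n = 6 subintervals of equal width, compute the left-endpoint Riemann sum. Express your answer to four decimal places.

-42.6620

Δt = (4 − (-1))/6 = 5/6.
Left endpoints: -1, -1/6, 2/3, 1.5, 7/3, 19/6.
v(-1) = 2, v(-1/6) = -13/36, v(2/3) = -37/9, v(1.5) = -9.25, v(7/3) = -142/9, v(19/6) = -853/36.
Sum = Δt · [v(-1) + v(-1/6) + v(2/3) + ...].
Sum ≈ -42.6620.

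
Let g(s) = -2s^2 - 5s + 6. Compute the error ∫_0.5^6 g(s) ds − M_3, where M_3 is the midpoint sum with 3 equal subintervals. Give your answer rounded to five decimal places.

-3.08102

Exact integral: ∫_0.5^6 g(s) ds ≈ -200.2916667.
M_3 ≈ -197.2106481.
Error ≈ -200.2916667 − (-197.2106481) ≈ -3.08102.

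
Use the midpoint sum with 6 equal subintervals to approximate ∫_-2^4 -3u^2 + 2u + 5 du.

Δu = (4 − (-2))/6 = 1.
Midpoints: -1.5, -0.5, 0.5, 1.5, 2.5, 3.5.
f(-1.5) = -4.75, f(-0.5) = 3.25, f(0.5) = 5.25, f(1.5) = 1.25, f(2.5) = -8.75, f(3.5) = -24.75.
Sum = Δu · [f(-1.5) + f(-0.5) + f(0.5) + ...].
Sum = -28.5.

-28.5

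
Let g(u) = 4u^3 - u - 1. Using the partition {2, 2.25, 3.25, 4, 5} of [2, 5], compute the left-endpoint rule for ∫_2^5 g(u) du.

400.359375

Subinterval widths: 0.25, 1, 0.75, 1.
Left endpoints: 2, 2.25, 3.25, 4.
g(2) = 29, g(2.25) = 42.3125, g(3.25) = 133.0625, g(4) = 251.
Sum = Σ Δu_i · g(u_i).
Sum = 400.359375.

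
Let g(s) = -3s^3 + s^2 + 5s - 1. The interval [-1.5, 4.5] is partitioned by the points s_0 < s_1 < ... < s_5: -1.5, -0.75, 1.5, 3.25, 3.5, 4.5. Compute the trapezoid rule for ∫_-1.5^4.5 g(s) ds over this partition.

Subinterval widths: 0.75, 2.25, 1.75, 0.25, 1.
g(-1.5) = 3.875, g(-0.75) = -2.921875, g(1.5) = -1.375, g(3.25) = -77.171875, g(3.5) = -99.875, g(4.5) = -231.625.
On each subinterval the trapezoid contributes (Δs_i/2)·[g(s_{i-1}) + g(s_i)].
Sum = -261.0859375.

-261.0859375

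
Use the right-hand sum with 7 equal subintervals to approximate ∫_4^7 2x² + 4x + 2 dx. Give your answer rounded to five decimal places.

274.89796

Δx = (7 − 4)/7 = 3/7.
Right endpoints: 31/7, 34/7, 37/7, 40/7, 43/7, 46/7, 7.
f(31/7) = 2888/49, f(34/7) = 3362/49, f(37/7) = 3872/49, f(40/7) = 4418/49, f(43/7) = 5000/49, f(46/7) = 5618/49, f(7) = 128.
Sum = Δx · [f(31/7) + f(34/7) + f(37/7) + ...].
Sum ≈ 274.89796.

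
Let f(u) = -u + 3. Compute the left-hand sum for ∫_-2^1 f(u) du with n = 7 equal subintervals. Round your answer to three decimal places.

Δu = (1 − (-2))/7 = 3/7.
Left endpoints: -2, -11/7, -8/7, -5/7, -2/7, 1/7, 4/7.
f(-2) = 5, f(-11/7) = 32/7, f(-8/7) = 29/7, f(-5/7) = 26/7, f(-2/7) = 23/7, f(1/7) = 20/7, f(4/7) = 17/7.
Sum = Δu · [f(-2) + f(-11/7) + f(-8/7) + ...].
Sum ≈ 11.143.

11.143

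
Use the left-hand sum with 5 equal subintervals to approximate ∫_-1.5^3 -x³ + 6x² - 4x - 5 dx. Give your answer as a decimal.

11.5875

Δx = (3 − (-1.5))/5 = 0.9.
Left endpoints: -1.5, -0.6, 0.3, 1.2, 2.1.
f(-1.5) = 17.875, f(-0.6) = -0.224, f(0.3) = -5.687, f(1.2) = -2.888, f(2.1) = 3.799.
Sum = Δx · [f(-1.5) + f(-0.6) + f(0.3) + f(1.2) + f(2.1)].
Sum = 11.5875.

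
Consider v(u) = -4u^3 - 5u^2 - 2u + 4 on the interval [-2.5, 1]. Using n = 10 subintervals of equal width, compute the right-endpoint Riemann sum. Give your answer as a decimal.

Δu = (1 − (-2.5))/10 = 0.35.
Right endpoints: -2.15, -1.8, -1.45, -1.1, -0.75, -0.4, -0.05, 0.3, 0.65, 1.
v(-2.15) = 24.941, v(-1.8) = 14.728, v(-1.45) = 8.582, v(-1.1) = 5.474, v(-0.75) = 4.375, v(-0.4) = 4.256, v(-0.05) = 4.088, v(0.3) = 2.842, v(0.65) = -0.511, v(1) = -7.
Sum = Δu · [v(-2.15) + v(-1.8) + v(-1.45) + ...].
Sum = 21.62125.

21.62125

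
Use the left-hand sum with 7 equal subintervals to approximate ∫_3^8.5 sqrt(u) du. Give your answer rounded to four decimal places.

12.5860

Δu = (8.5 − 3)/7 = 11/14.
Left endpoints: 3, 53/14, 32/7, 75/14, 43/7, 97/14, 54/7.
f(3) ≈ 1.7321, f(53/14) ≈ 1.9457, f(32/7) ≈ 2.1381, f(75/14) ≈ 2.3146, f(43/7) ≈ 2.4785, f(97/14) ≈ 2.6322, f(54/7) ≈ 2.7775.
Sum = Δu · [f(3) + f(53/14) + f(32/7) + ...].
Sum ≈ 12.5860.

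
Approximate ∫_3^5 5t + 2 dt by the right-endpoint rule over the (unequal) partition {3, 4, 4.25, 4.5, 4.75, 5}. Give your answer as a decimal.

Subinterval widths: 1, 0.25, 0.25, 0.25, 0.25.
Right endpoints: 4, 4.25, 4.5, 4.75, 5.
f(4) = 22, f(4.25) = 23.25, f(4.5) = 24.5, f(4.75) = 25.75, f(5) = 27.
Sum = Σ Δt_i · f(t_i).
Sum = 47.125.

47.125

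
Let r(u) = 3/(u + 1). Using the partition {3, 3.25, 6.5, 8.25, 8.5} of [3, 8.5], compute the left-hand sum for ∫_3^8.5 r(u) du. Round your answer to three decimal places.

Subinterval widths: 0.25, 3.25, 1.75, 0.25.
Left endpoints: 3, 3.25, 6.5, 8.25.
r(3) = 0.75, r(3.25) = 12/17, r(6.5) = 0.4, r(8.25) = 12/37.
Sum = Σ Δu_i · r(u_i).
Sum ≈ 3.263.

3.263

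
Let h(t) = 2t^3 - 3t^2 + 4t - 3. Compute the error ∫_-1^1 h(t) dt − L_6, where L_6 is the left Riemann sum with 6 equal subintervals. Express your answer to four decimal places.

Exact integral: ∫_-1^1 h(t) dt = -8.
L_6 ≈ -10.111111.
Error ≈ -8 − (-10.111111) ≈ 2.1111.

2.1111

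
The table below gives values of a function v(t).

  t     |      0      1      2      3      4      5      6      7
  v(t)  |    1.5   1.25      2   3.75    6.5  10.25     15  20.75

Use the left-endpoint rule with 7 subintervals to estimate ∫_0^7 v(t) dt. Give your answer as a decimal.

40.25

Δt = 1.
Sum = 1·[1.5 + 1.25 + 2 + 3.75 + 6.5 + 10.25 + 15] = 40.25.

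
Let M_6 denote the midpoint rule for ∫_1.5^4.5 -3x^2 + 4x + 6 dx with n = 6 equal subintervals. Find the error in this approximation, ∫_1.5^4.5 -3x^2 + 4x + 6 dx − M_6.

Exact integral: ∫_1.5^4.5 f(x) dx = -33.75.
M_6 = -33.5625.
Error = -33.75 − (-33.5625) = -0.1875.

-0.1875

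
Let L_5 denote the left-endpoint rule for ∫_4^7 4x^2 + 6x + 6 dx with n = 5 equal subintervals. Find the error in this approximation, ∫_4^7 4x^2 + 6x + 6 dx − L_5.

44.28

Exact integral: ∫_4^7 f(x) dx = 489.
L_5 = 444.72.
Error = 489 − 444.72 = 44.28.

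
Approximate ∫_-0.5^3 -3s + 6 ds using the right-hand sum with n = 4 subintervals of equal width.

Δs = (3 − (-0.5))/4 = 0.875.
Right endpoints: 0.375, 1.25, 2.125, 3.
f(0.375) = 4.875, f(1.25) = 2.25, f(2.125) = -0.375, f(3) = -3.
Sum = Δs · [f(0.375) + f(1.25) + f(2.125) + f(3)].
Sum = 3.28125.

3.28125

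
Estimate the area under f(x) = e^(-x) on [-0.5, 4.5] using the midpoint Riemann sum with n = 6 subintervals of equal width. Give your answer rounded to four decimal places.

1.5912

Δx = (4.5 − (-0.5))/6 = 5/6.
Midpoints: -1/12, 0.75, 19/12, 29/12, 3.25, 49/12.
f(-1/12) ≈ 1.0869, f(0.75) ≈ 0.4724, f(19/12) ≈ 0.2053, f(29/12) ≈ 0.0892, f(3.25) ≈ 0.0388, f(49/12) ≈ 0.0169.
Sum = Δx · [f(-1/12) + f(0.75) + f(19/12) + ...].
Sum ≈ 1.5912.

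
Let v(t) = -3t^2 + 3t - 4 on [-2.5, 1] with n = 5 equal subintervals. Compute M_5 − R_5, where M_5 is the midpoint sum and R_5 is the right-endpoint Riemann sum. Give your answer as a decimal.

M_5 = -38.07125.
R_5 = -30.17.
M_5 − R_5 = -7.90125.

-7.90125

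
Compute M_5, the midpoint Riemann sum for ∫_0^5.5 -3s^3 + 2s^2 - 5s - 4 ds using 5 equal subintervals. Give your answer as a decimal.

Δs = (5.5 − 0)/5 = 1.1.
Midpoints: 0.55, 1.65, 2.75, 3.85, 4.95.
f(0.55) = -6.644125, f(1.65) = -20.281375, f(2.75) = -65.015625, f(3.85) = -164.804875, f(4.95) = -343.607125.
Sum = Δs · [f(0.55) + f(1.65) + f(2.75) + f(3.85) + f(4.95)].
Sum = -660.3884375.

-660.3884375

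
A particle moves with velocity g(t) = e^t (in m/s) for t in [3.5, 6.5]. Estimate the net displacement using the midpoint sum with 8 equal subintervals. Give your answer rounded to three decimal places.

Δt = (6.5 − 3.5)/8 = 0.375.
Midpoints: 3.6875, 4.0625, 4.4375, 4.8125, 5.1875, 5.5625, 5.9375, 6.3125.
g(3.6875) ≈ 39.945, g(4.0625) ≈ 58.119, g(4.4375) ≈ 84.563, g(4.8125) ≈ 123.039, g(5.1875) ≈ 179.020, g(5.5625) ≈ 260.473, g(5.9375) ≈ 378.986, g(6.3125) ≈ 551.422.
Sum = Δt · [g(3.6875) + g(4.0625) + g(4.4375) + ...].
Sum ≈ 628.338.

628.338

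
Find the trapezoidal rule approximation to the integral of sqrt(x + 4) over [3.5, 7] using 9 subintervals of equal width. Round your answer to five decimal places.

10.62845

Δx = (7 − 3.5)/9 = 7/18.
f(3.5) ≈ 2.73861, f(35/9) ≈ 2.80872, f(77/18) ≈ 2.87711, f(14/3) ≈ 2.94392, f(91/18) ≈ 3.00925, f(49/9) ≈ 3.07318, f(35/6) ≈ 3.13581, f(56/9) ≈ 3.19722, f(119/18) ≈ 3.25747, f(7) ≈ 3.31662.
T_9 = (Δx/2)·[f(x_0) + 2f(x_1) + ... + 2f(x_{8}) + f(x_9)].
Sum ≈ 10.62845.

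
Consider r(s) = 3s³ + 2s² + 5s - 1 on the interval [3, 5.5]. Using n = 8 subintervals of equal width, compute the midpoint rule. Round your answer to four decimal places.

Δs = (5.5 − 3)/8 = 0.3125.
Midpoints: 3.15625, 3.46875, 3.78125, 4.09375, 4.40625, 4.71875, 5.03125, 5.34375.
r(3.15625) = 4228119/32768, r(3.46875) = 5426989/32768, r(3.78125) = 6838459/32768, r(4.09375) = 8480529/32768, r(4.40625) = 10371199/32768, r(4.71875) = 12528469/32768, r(5.03125) = 14970339/32768, r(5.34375) = 17714809/32768.
Sum = Δs · [r(3.15625) + r(3.46875) + r(3.78125) + ...].
Sum ≈ 768.2697.

768.2697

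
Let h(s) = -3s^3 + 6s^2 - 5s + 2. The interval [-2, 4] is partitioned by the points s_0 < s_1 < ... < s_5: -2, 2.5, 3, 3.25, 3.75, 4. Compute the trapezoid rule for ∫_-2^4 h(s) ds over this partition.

Subinterval widths: 4.5, 0.5, 0.25, 0.5, 0.25.
h(-2) = 60, h(2.5) = -19.875, h(3) = -40, h(3.25) = -53.859375, h(3.75) = -90.578125, h(4) = -114.
On each subinterval the trapezoid contributes (Δs_i/2)·[h(s_{i-1}) + h(s_i)].
Sum = 1.8984375.

1.8984375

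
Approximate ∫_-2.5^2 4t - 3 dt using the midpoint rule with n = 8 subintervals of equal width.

Δt = (2 − (-2.5))/8 = 0.5625.
Midpoints: -2.21875, -1.65625, -1.09375, -0.53125, 0.03125, 0.59375, 1.15625, 1.71875.
f(-2.21875) = -11.875, f(-1.65625) = -9.625, f(-1.09375) = -7.375, f(-0.53125) = -5.125, f(0.03125) = -2.875, f(0.59375) = -0.625, f(1.15625) = 1.625, f(1.71875) = 3.875.
Sum = Δt · [f(-2.21875) + f(-1.65625) + f(-1.09375) + ...].
Sum = -18.

-18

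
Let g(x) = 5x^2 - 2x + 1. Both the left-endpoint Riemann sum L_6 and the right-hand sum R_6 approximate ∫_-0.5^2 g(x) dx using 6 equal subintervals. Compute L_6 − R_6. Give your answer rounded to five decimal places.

L_6 ≈ 9.7887731.
R_6 ≈ 15.5179398.
L_6 − R_6 ≈ -5.72917.

-5.72917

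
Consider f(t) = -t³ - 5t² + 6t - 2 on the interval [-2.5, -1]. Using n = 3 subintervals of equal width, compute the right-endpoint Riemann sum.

-28.4375

Δt = (-1 − (-2.5))/3 = 0.5.
Right endpoints: -2, -1.5, -1.
f(-2) = -26, f(-1.5) = -18.875, f(-1) = -12.
Sum = Δt · [f(-2) + f(-1.5) + f(-1)].
Sum = -28.4375.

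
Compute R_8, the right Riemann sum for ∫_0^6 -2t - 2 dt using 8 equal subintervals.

Δt = (6 − 0)/8 = 0.75.
Right endpoints: 0.75, 1.5, 2.25, 3, 3.75, 4.5, 5.25, 6.
f(0.75) = -3.5, f(1.5) = -5, f(2.25) = -6.5, f(3) = -8, f(3.75) = -9.5, f(4.5) = -11, f(5.25) = -12.5, f(6) = -14.
Sum = Δt · [f(0.75) + f(1.5) + f(2.25) + ...].
Sum = -52.5.

-52.5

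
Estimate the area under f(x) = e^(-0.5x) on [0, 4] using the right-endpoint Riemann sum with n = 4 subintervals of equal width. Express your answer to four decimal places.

1.3329

Δx = (4 − 0)/4 = 1.
Right endpoints: 1, 2, 3, 4.
f(1) ≈ 0.6065, f(2) ≈ 0.3679, f(3) ≈ 0.2231, f(4) ≈ 0.1353.
Sum = Δx · [f(1) + f(2) + f(3) + f(4)].
Sum ≈ 1.3329.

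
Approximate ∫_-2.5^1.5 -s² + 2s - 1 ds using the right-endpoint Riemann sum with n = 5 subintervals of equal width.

Δs = (1.5 − (-2.5))/5 = 0.8.
Right endpoints: -1.7, -0.9, -0.1, 0.7, 1.5.
f(-1.7) = -7.29, f(-0.9) = -3.61, f(-0.1) = -1.21, f(0.7) = -0.09, f(1.5) = -0.25.
Sum = Δs · [f(-1.7) + f(-0.9) + f(-0.1) + f(0.7) + f(1.5)].
Sum = -9.96.

-9.96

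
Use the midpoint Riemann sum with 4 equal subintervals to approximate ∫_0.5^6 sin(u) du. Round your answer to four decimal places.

-0.0895

Δu = (6 − 0.5)/4 = 1.375.
Midpoints: 1.1875, 2.5625, 3.9375, 5.3125.
f(1.1875) ≈ 0.9274, f(2.5625) ≈ 0.5473, f(3.9375) ≈ -0.7145, f(5.3125) ≈ -0.8253.
Sum = Δu · [f(1.1875) + f(2.5625) + f(3.9375) + f(5.3125)].
Sum ≈ -0.0895.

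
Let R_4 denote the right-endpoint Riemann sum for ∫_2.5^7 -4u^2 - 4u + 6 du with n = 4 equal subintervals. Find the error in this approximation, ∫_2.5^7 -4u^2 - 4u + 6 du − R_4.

Exact integral: ∫_2.5^7 f(u) du = -495.
R_4 = -605.109375.
Error = -495 − (-605.109375) = 110.109375.

110.109375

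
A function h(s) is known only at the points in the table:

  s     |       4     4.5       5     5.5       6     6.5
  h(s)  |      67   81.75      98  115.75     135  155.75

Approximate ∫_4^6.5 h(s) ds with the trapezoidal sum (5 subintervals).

Δs = 0.5.
T_5 = (0.5/2)·[67 + 2·81.75 + 2·98 + 2·115.75 + 2·135 + 155.75] = 270.9375.

270.9375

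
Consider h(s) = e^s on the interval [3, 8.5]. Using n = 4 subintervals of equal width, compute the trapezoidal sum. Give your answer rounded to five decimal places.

Δs = (8.5 − 3)/4 = 1.375.
h(3) ≈ 20.08554, h(4.375) ≈ 79.43984, h(5.75) ≈ 314.19066, h(7.125) ≈ 1242.64817, h(8.5) ≈ 4914.76884.
T_4 = (Δs/2)·[h(s_0) + 2h(s_1) + 2h(s_2) + 2h(s_3) + h(s_4)].
Sum ≈ 5642.59555.

5642.59555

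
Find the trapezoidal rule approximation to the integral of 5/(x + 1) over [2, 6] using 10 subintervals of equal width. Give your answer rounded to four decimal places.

Δx = (6 − 2)/10 = 0.4.
f(2) = 5/3, f(2.4) = 25/17, f(2.8) = 25/19, f(3.2) = 25/21, f(3.6) = 25/23, f(4) = 1, f(4.4) = 25/27, f(4.8) = 25/29, f(5.2) = 25/31, f(5.6) = 25/33, f(6) = 5/7.
T_10 = (Δx/2)·[f(x_0) + 2f(x_1) + ... + 2f(x_{9}) + f(x_10)].
Sum ≈ 4.2425.

4.2425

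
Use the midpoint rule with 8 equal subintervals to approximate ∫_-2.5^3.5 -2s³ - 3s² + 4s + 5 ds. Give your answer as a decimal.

Δs = (3.5 − (-2.5))/8 = 0.75.
Midpoints: -2.125, -1.375, -0.625, 0.125, 0.875, 1.625, 2.375, 3.125.
f(-2.125) = 2.14453125, f(-1.375) = -0.97265625, f(-0.625) = 1.81640625, f(0.125) = 5.44921875, f(0.875) = 4.86328125, f(1.625) = -5.00390625, f(2.375) = -29.21484375, f(3.125) = -72.83203125.
Sum = Δs · [f(-2.125) + f(-1.375) + f(-0.625) + ...].
Sum = -70.3125.

-70.3125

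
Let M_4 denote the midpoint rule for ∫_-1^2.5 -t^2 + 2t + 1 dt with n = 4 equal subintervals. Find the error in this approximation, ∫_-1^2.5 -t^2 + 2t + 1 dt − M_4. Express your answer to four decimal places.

-0.2233

Exact integral: ∫_-1^2.5 f(t) dt ≈ 3.208333.
M_4 ≈ 3.431641.
Error ≈ 3.208333 − 3.431641 ≈ -0.2233.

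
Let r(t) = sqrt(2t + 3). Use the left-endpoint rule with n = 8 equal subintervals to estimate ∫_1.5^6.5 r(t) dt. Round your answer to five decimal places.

Δt = (6.5 − 1.5)/8 = 0.625.
Left endpoints: 1.5, 2.125, 2.75, 3.375, 4, 4.625, 5.25, 5.875.
r(1.5) ≈ 2.44949, r(2.125) ≈ 2.69258, r(2.75) ≈ 2.91548, r(3.375) ≈ 3.12250, r(4) ≈ 3.31662, r(4.625) ≈ 3.50000, r(5.25) ≈ 3.67423, r(5.875) ≈ 3.84057.
Sum = Δt · [r(1.5) + r(2.125) + r(2.75) + ...].
Sum ≈ 15.94467.

15.94467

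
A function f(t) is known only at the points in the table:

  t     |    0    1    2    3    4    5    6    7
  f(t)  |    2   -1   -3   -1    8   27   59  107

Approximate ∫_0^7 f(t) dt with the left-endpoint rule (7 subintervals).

91

Δt = 1.
Sum = 1·[2 + (-1) + (-3) + (-1) + 8 + 27 + 59] = 91.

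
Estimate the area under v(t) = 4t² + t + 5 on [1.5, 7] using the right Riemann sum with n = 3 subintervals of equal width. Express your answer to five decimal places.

Δt = (7 − 1.5)/3 = 11/6.
Right endpoints: 10/3, 31/6, 7.
v(10/3) = 475/9, v(31/6) = 2105/18, v(7) = 208.
Sum = Δt · [v(10/3) + v(31/6) + v(7)].
Sum ≈ 692.49074.

692.49074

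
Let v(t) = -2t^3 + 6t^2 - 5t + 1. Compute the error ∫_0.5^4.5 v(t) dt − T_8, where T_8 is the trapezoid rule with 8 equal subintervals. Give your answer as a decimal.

1.5

Exact integral: ∫_0.5^4.5 v(t) dt = -69.
T_8 = -70.5.
Error = -69 − (-70.5) = 1.5.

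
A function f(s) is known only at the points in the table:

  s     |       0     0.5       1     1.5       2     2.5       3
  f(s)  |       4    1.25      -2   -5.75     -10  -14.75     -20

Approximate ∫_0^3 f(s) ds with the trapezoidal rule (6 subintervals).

-19.625

Δs = 0.5.
T_6 = (0.5/2)·[4 + 2·1.25 + 2·(-2) + 2·(-5.75) + 2·(-10) + 2·(-14.75) + (-20)] = -19.625.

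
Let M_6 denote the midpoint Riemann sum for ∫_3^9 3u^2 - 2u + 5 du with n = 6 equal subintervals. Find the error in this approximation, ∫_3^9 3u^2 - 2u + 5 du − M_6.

1.5

Exact integral: ∫_3^9 f(u) du = 660.
M_6 = 658.5.
Error = 660 − 658.5 = 1.5.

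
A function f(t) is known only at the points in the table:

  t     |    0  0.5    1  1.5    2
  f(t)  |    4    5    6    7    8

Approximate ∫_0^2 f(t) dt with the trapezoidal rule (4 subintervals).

Δt = 0.5.
T_4 = (0.5/2)·[4 + 2·5 + 2·6 + 2·7 + 8] = 12.

12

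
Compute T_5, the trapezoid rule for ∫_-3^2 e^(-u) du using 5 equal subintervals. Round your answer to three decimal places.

Δu = (2 − (-3))/5 = 1.
f(-3) ≈ 20.086, f(-2) ≈ 7.389, f(-1) ≈ 2.718, f(0) ≈ 1.000, f(1) ≈ 0.368, f(2) ≈ 0.135.
T_5 = (Δu/2)·[f(u_0) + 2f(u_1) + ... + 2f(u_{4}) + f(u_5)].
Sum ≈ 21.586.

21.586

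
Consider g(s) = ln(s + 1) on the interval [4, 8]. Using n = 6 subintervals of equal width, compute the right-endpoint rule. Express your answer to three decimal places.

7.920

Δs = (8 − 4)/6 = 2/3.
Right endpoints: 14/3, 16/3, 6, 20/3, 22/3, 8.
g(14/3) ≈ 1.735, g(16/3) ≈ 1.846, g(6) ≈ 1.946, g(20/3) ≈ 2.037, g(22/3) ≈ 2.120, g(8) ≈ 2.197.
Sum = Δs · [g(14/3) + g(16/3) + g(6) + ...].
Sum ≈ 7.920.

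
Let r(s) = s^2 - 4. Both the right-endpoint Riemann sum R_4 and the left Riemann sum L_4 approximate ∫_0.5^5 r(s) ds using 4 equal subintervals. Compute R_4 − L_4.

27.84375

R_4 = 38.49609375.
L_4 = 10.65234375.
R_4 − L_4 = 27.84375.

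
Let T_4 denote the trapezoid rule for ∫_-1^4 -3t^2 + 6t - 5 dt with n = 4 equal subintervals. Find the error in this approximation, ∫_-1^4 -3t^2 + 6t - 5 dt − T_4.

3.90625

Exact integral: ∫_-1^4 f(t) dt = -45.
T_4 = -48.90625.
Error = -45 − (-48.90625) = 3.90625.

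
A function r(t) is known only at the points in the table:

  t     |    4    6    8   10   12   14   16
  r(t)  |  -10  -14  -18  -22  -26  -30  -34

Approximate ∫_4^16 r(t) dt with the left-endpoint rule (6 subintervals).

-240

Δt = 2.
Sum = 2·[(-10) + (-14) + (-18) + (-22) + (-26) + (-30)] = -240.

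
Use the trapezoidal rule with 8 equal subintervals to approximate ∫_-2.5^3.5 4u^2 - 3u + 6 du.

Δu = (3.5 − (-2.5))/8 = 0.75.
f(-2.5) = 38.5, f(-1.75) = 23.5, f(-1) = 13, f(-0.25) = 7, f(0.5) = 5.5, f(1.25) = 8.5, f(2) = 16, f(2.75) = 28, f(3.5) = 44.5.
T_8 = (Δu/2)·[f(u_0) + 2f(u_1) + ... + 2f(u_{7}) + f(u_8)].
Sum = 107.25.

107.25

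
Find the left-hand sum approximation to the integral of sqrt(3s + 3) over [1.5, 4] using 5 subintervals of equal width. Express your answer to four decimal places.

Δs = (4 − 1.5)/5 = 0.5.
Left endpoints: 1.5, 2, 2.5, 3, 3.5.
f(1.5) ≈ 2.7386, f(2) ≈ 3.0000, f(2.5) ≈ 3.2404, f(3) ≈ 3.4641, f(3.5) ≈ 3.6742.
Sum = Δs · [f(1.5) + f(2) + f(2.5) + f(3) + f(3.5)].
Sum ≈ 8.0587.

8.0587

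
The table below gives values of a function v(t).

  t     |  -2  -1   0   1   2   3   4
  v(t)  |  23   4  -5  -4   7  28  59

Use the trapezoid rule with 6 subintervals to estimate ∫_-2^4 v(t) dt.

Δt = 1.
T_6 = (1/2)·[23 + 2·4 + 2·(-5) + 2·(-4) + 2·7 + 2·28 + 59] = 71.

71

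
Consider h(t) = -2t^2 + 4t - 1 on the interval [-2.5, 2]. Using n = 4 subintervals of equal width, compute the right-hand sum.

Δt = (2 − (-2.5))/4 = 1.125.
Right endpoints: -1.375, -0.25, 0.875, 2.
h(-1.375) = -10.28125, h(-0.25) = -2.125, h(0.875) = 0.96875, h(2) = -1.
Sum = Δt · [h(-1.375) + h(-0.25) + h(0.875) + h(2)].
Sum = -13.9921875.

-13.9921875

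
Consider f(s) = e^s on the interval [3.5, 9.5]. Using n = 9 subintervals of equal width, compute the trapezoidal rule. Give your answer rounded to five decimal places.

Δs = (9.5 − 3.5)/9 = 2/3.
f(3.5) ≈ 33.11545, f(25/6) ≈ 64.50009, f(29/6) ≈ 125.62903, f(5.5) ≈ 244.69193, f(37/6) ≈ 476.59481, f(41/6) ≈ 928.27993, f(7.5) ≈ 1808.04241, f(49/6) ≈ 3521.58576, f(53/6) ≈ 6859.11246, f(9.5) ≈ 13359.72683.
T_9 = (Δs/2)·[f(s_0) + 2f(s_1) + ... + 2f(s_{8}) + f(s_9)].
Sum ≈ 13816.57171.

13816.57171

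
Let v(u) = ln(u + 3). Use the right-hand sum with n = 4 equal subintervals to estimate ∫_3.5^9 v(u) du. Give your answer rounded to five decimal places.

12.56260

Δu = (9 − 3.5)/4 = 1.375.
Right endpoints: 4.875, 6.25, 7.625, 9.
v(4.875) ≈ 2.06369, v(6.25) ≈ 2.22462, v(7.625) ≈ 2.36321, v(9) ≈ 2.48491.
Sum = Δu · [v(4.875) + v(6.25) + v(7.625) + v(9)].
Sum ≈ 12.56260.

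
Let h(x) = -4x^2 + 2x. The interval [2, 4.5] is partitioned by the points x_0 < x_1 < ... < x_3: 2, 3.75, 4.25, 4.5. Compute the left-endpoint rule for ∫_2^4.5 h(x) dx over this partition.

Subinterval widths: 1.75, 0.5, 0.25.
Left endpoints: 2, 3.75, 4.25.
h(2) = -12, h(3.75) = -48.75, h(4.25) = -63.75.
Sum = Σ Δx_i · h(x_i).
Sum = -61.3125.

-61.3125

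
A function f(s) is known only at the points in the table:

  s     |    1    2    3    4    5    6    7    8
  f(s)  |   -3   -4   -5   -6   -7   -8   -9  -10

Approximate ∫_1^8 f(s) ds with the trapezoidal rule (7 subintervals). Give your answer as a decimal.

Δs = 1.
T_7 = (1/2)·[(-3) + 2·(-4) + 2·(-5) + 2·(-6) + 2·(-7) + 2·(-8) + 2·(-9) + (-10)] = -45.5.

-45.5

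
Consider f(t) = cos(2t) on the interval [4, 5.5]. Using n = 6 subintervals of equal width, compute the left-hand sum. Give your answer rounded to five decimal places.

Δt = (5.5 − 4)/6 = 0.25.
Left endpoints: 4, 4.25, 4.5, 4.75, 5, 5.25.
f(4) ≈ -0.14550, f(4.25) ≈ -0.60201, f(4.5) ≈ -0.91113, f(4.75) ≈ -0.99717, f(5) ≈ -0.83907, f(5.25) ≈ -0.47554.
Sum = Δt · [f(4) + f(4.25) + f(4.5) + ...].
Sum ≈ -0.99261.

-0.99261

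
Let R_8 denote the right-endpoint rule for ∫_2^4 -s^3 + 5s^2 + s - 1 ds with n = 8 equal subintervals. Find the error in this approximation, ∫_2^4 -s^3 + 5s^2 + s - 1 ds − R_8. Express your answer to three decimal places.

Exact integral: ∫_2^4 f(s) ds ≈ 37.33333.
R_8 = 38.
Error ≈ 37.33333 − 38 ≈ -0.667.

-0.667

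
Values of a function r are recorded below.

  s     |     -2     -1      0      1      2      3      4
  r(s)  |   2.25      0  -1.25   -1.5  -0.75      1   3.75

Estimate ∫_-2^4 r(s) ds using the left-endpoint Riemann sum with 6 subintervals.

-0.25

Δs = 1.
Sum = 1·[2.25 + 0 + (-1.25) + (-1.5) + (-0.75) + 1] = -0.25.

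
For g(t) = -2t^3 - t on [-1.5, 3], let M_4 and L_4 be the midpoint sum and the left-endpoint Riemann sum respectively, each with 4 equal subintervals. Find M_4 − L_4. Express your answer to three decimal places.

M_4 ≈ -39.20801.
L_4 ≈ -8.91211.
M_4 − L_4 ≈ -30.296.

-30.296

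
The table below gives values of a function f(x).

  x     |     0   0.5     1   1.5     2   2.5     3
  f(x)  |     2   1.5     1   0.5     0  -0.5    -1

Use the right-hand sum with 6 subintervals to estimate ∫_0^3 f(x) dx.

Δx = 0.5.
Sum = 0.5·[1.5 + 1 + 0.5 + 0 + (-0.5) + (-1)] = 0.75.

0.75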